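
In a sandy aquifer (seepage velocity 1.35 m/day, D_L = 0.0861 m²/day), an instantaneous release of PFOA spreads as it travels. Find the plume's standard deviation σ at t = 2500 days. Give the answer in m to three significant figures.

Dispersive spreading gives a Gaussian with σ² = 2Dt; advection only shifts the center.
σ = √(2 × 0.0861 × 2500) = 20.7 m.

20.7 m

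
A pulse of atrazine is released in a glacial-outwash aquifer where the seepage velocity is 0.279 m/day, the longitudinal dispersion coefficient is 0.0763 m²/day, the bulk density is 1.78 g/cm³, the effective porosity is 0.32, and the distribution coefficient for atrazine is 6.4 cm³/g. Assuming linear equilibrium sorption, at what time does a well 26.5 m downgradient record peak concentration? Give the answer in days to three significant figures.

3440 days

Retardation factor R = 1 + ρ_b·K_d/n = 1 + 1.78 × 6.4/0.32 = 36.60.
Sorption retards both mechanisms: v_R = v/R = 0.007623 m/day, D_R = D/R = 0.002085 m²/day.
Peak time from v_R²t² + 2D_R t − x² = 0: t = (√(D_R² + v_R²x²) − D_R)/v_R².
√(D_R² + v_R²x²) = √(0.002085² + 0.007623² × 26.5²) = 0.2020; v_R² = 5.811e-05.
t = (0.2020 − 0.002085)/5.811e-05 = 3440 days.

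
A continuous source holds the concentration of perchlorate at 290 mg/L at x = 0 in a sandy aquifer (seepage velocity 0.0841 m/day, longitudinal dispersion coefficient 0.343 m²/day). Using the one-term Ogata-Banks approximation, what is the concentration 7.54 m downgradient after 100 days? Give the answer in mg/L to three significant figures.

For a continuous step input, C/C₀ ≈ ½·erfc((x−vt)/(2√(Dt))).
vt = 0.0841 × 100 = 8.41 m and 2√(Dt) = 2√(0.343 × 100) = 11.71 m.
Argument (x−vt)/(2√(Dt)) = (7.54 − 8.41)/11.71 = -0.07430; ½·erfc(-0.07430) = 0.5418.
C = 290 × 0.5418 = 157 mg/L.

157 mg/L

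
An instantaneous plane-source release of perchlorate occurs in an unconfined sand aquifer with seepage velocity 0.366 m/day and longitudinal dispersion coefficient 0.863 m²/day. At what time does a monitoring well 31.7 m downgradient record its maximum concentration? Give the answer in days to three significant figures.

80.4 days

For the 1D instantaneous-source solution, setting ∂C/∂t = 0 at fixed x gives v²t² + 2Dt − x² = 0, so t = (√(D² + v²x²) − D)/v².
√(D² + v²x²) = √(0.863² + 0.366² × 31.7²) = 11.63; v² = 0.133956.
t = (11.63 − 0.863)/0.133956 = 80.4 days (vs. the pure-advection estimate x/v = 86.6 d).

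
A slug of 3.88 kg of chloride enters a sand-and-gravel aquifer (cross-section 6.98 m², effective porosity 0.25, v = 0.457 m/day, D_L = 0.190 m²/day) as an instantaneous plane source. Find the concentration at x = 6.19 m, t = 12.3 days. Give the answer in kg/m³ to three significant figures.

0.396 kg/m³

For an instantaneous plane source, C(x,t) = M/(n_e·A·√(4πDt)) · exp(−(x−vt)²/(4Dt)), with n_e·A the pore (flow) area.
Plume center vt = 0.457 × 12.3 = 5.6211 m, so the well at 6.19 m is 0.5689 m downgradient of the peak.
√(4πDt) = 5.419 m, giving peak height M/(n_e·A·√(4πDt)) = 3.88/(0.25 × 6.98 × 5.419) = 0.4103 kg/m³.
(x−vt)²/(4Dt) = (0.5689)²/(4 × 0.190 × 12.3) = 0.03462; exp(−0.03462) = 0.9660.
C = 0.4103 × 0.9660 = 0.396 kg/m³.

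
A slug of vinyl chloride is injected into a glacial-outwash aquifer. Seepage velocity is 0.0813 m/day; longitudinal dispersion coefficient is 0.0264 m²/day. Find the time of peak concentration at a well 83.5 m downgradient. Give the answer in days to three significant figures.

For the 1D instantaneous-source solution, setting ∂C/∂t = 0 at fixed x gives v²t² + 2Dt − x² = 0, so t = (√(D² + v²x²) − D)/v².
√(D² + v²x²) = √(0.0264² + 0.0813² × 83.5²) = 6.789; v² = 0.00660969.
t = (6.789 − 0.0264)/0.00660969 = 1020 days (vs. the pure-advection estimate x/v = 1030 d).

1020 days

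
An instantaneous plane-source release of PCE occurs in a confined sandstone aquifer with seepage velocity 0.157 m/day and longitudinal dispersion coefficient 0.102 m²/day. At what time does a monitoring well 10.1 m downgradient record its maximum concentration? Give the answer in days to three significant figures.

For the 1D instantaneous-source solution, setting ∂C/∂t = 0 at fixed x gives v²t² + 2Dt − x² = 0, so t = (√(D² + v²x²) − D)/v².
√(D² + v²x²) = √(0.102² + 0.157² × 10.1²) = 1.589; v² = 0.024649.
t = (1.589 − 0.102)/0.024649 = 60.3 days (vs. the pure-advection estimate x/v = 64.3 d).

60.3 days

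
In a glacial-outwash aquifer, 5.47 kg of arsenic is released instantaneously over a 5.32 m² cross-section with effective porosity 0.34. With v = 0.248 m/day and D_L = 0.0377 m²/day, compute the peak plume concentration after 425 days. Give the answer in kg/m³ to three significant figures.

The peak of an instantaneous 1D plume sits at x = vt; there the Gaussian factor is 1 and C_max = M/(n_e·A·√(4πDt)), where n_e·A is the pore area the mass is dissolved in.
√(4πDt) = √(4π × 0.0377 × 425) = 14.19 m, so C_max = 5.47/(0.34 × 5.32 × 14.19) = 0.213 kg/m³.

0.213 kg/m³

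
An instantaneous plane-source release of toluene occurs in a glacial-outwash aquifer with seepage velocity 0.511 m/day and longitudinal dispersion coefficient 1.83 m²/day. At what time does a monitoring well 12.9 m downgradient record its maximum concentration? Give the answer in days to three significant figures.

19.2 days

For the 1D instantaneous-source solution, setting ∂C/∂t = 0 at fixed x gives v²t² + 2Dt − x² = 0, so t = (√(D² + v²x²) − D)/v².
√(D² + v²x²) = √(1.83² + 0.511² × 12.9²) = 6.841; v² = 0.261121.
t = (6.841 − 1.83)/0.261121 = 19.2 days (vs. the pure-advection estimate x/v = 25.2 d).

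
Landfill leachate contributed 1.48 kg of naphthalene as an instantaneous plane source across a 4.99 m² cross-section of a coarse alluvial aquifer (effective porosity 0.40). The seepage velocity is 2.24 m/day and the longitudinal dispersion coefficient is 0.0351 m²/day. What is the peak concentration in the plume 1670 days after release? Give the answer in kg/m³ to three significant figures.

0.0273 kg/m³

The peak of an instantaneous 1D plume sits at x = vt; there the Gaussian factor is 1 and C_max = M/(n_e·A·√(4πDt)), where n_e·A is the pore area the mass is dissolved in.
√(4πDt) = √(4π × 0.0351 × 1670) = 27.14 m, so C_max = 1.48/(0.40 × 4.99 × 27.14) = 0.0273 kg/m³.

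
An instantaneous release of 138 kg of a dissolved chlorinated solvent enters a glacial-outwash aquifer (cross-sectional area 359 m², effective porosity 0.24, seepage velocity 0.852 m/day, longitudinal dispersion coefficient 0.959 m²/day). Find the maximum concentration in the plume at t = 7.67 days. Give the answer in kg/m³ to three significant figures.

The peak of an instantaneous 1D plume sits at x = vt; there the Gaussian factor is 1 and C_max = M/(n_e·A·√(4πDt)), where n_e·A is the pore area the mass is dissolved in.
√(4πDt) = √(4π × 0.959 × 7.67) = 9.614 m, so C_max = 138/(0.24 × 359 × 9.614) = 0.167 kg/m³.

0.167 kg/m³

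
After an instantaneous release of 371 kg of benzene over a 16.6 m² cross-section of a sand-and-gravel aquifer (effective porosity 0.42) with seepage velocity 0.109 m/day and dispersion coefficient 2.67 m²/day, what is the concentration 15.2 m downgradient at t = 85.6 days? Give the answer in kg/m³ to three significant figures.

0.956 kg/m³

For an instantaneous plane source, C(x,t) = M/(n_e·A·√(4πDt)) · exp(−(x−vt)²/(4Dt)), with n_e·A the pore (flow) area.
Plume center vt = 0.109 × 85.6 = 9.3304 m, so the well at 15.2 m is 5.8696 m downgradient of the peak.
√(4πDt) = 53.59 m, giving peak height M/(n_e·A·√(4πDt)) = 371/(0.42 × 16.6 × 53.59) = 0.9930 kg/m³.
(x−vt)²/(4Dt) = (5.8696)²/(4 × 2.67 × 85.6) = 0.03769; exp(−0.03769) = 0.9630.
C = 0.9930 × 0.9630 = 0.956 kg/m³.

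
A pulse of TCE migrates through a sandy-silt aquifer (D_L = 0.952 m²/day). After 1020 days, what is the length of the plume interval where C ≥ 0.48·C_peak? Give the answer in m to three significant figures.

The plume is Gaussian with σ = √(2Dt) = √(2 × 0.952 × 1020) = 44.07 m.
C/C_peak = exp(−Δx²/(2σ²)) = 0.48 ⇒ Δx = σ·√(−2 ln 0.48) = 44.07 × 1.212 = 53.41 m.
Width = 2Δx = 107 m.

107 m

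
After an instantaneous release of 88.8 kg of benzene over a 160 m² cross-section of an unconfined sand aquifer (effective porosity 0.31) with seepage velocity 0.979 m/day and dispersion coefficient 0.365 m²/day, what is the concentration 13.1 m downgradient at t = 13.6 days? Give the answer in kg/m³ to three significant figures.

0.226 kg/m³

For an instantaneous plane source, C(x,t) = M/(n_e·A·√(4πDt)) · exp(−(x−vt)²/(4Dt)), with n_e·A the pore (flow) area.
Plume center vt = 0.979 × 13.6 = 13.3144 m, so the well at 13.1 m is 0.2144 m upgradient of the peak.
√(4πDt) = 7.898 m, giving peak height M/(n_e·A·√(4πDt)) = 88.8/(0.31 × 160 × 7.898) = 0.2267 kg/m³.
(x−vt)²/(4Dt) = (-0.2144)²/(4 × 0.365 × 13.6) = 0.002315; exp(−0.002315) = 0.9977.
C = 0.2267 × 0.9977 = 0.226 kg/m³.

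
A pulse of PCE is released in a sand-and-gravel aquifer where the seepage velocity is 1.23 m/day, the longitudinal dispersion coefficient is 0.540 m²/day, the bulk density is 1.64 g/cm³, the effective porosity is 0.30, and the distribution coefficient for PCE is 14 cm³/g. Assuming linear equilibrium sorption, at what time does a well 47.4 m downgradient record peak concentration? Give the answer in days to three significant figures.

Retardation factor R = 1 + ρ_b·K_d/n = 1 + 1.64 × 14/0.30 = 77.53.
Sorption retards both mechanisms: v_R = v/R = 0.01586 m/day, D_R = D/R = 0.006965 m²/day.
Peak time from v_R²t² + 2D_R t − x² = 0: t = (√(D_R² + v_R²x²) − D_R)/v_R².
√(D_R² + v_R²x²) = √(0.006965² + 0.01586² × 47.4²) = 0.7518; v_R² = 0.0002515.
t = (0.7518 − 0.006965)/0.0002515 = 2960 days.

2960 days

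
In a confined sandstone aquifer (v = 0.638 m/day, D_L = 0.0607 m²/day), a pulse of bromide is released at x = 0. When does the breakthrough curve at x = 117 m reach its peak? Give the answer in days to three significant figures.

For the 1D instantaneous-source solution, setting ∂C/∂t = 0 at fixed x gives v²t² + 2Dt − x² = 0, so t = (√(D² + v²x²) − D)/v².
√(D² + v²x²) = √(0.0607² + 0.638² × 117²) = 74.65; v² = 0.407044.
t = (74.65 − 0.0607)/0.407044 = 183 days (vs. the pure-advection estimate x/v = 183 d).

183 days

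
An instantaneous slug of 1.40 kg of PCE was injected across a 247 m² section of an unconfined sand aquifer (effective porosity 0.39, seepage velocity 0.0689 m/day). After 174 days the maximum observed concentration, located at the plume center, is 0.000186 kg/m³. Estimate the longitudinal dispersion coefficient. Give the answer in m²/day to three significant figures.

2.79 m²/day

At the plume center C_max = M/(n_e·A·√(4πDt)), so D = M²/(4πt·(n_e·A·C_max)²).
n_e·A·C_max = 0.39 × 247 × 0.000186 = 0.01792 kg/m.
D = 1.40²/(4π × 174 × 0.01792²) = 2.79 m²/day.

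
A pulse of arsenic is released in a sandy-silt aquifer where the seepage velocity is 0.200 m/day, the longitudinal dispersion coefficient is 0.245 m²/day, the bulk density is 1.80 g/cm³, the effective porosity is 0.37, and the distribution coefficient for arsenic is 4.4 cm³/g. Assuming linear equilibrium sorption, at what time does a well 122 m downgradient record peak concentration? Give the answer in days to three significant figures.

Retardation factor R = 1 + ρ_b·K_d/n = 1 + 1.80 × 4.4/0.37 = 22.41.
Sorption retards both mechanisms: v_R = v/R = 0.008925 m/day, D_R = D/R = 0.01093 m²/day.
Peak time from v_R²t² + 2D_R t − x² = 0: t = (√(D_R² + v_R²x²) − D_R)/v_R².
√(D_R² + v_R²x²) = √(0.01093² + 0.008925² × 122²) = 1.089; v_R² = 7.966e-05.
t = (1.089 − 0.01093)/7.966e-05 = 13500 days.

13500 days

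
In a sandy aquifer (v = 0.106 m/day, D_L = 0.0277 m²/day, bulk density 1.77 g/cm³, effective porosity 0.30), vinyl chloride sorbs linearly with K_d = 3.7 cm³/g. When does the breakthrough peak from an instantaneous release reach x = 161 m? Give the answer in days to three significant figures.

Retardation factor R = 1 + ρ_b·K_d/n = 1 + 1.77 × 3.7/0.30 = 22.83.
Sorption retards both mechanisms: v_R = v/R = 0.004643 m/day, D_R = D/R = 0.001213 m²/day.
Peak time from v_R²t² + 2D_R t − x² = 0: t = (√(D_R² + v_R²x²) − D_R)/v_R².
√(D_R² + v_R²x²) = √(0.001213² + 0.004643² × 161²) = 0.7475; v_R² = 2.156e-05.
t = (0.7475 − 0.001213)/2.156e-05 = 34600 days.

34600 days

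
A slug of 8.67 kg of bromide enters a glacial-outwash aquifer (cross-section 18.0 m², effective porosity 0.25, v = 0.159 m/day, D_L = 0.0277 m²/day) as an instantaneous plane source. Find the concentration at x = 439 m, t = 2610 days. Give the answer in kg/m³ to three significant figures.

For an instantaneous plane source, C(x,t) = M/(n_e·A·√(4πDt)) · exp(−(x−vt)²/(4Dt)), with n_e·A the pore (flow) area.
Plume center vt = 0.159 × 2610 = 414.99 m, so the well at 439 m is 24.01 m downgradient of the peak.
√(4πDt) = 30.14 m, giving peak height M/(n_e·A·√(4πDt)) = 8.67/(0.25 × 18.0 × 30.14) = 0.06392 kg/m³.
(x−vt)²/(4Dt) = (24.01)²/(4 × 0.0277 × 2610) = 1.993; exp(−1.993) = 0.1363.
C = 0.06392 × 0.1363 = 0.00871 kg/m³.

0.00871 kg/m³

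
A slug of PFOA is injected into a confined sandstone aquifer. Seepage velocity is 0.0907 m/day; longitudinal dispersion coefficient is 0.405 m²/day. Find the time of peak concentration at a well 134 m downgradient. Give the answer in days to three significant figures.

For the 1D instantaneous-source solution, setting ∂C/∂t = 0 at fixed x gives v²t² + 2Dt − x² = 0, so t = (√(D² + v²x²) − D)/v².
√(D² + v²x²) = √(0.405² + 0.0907² × 134²) = 12.16; v² = 0.00822649.
t = (12.16 − 0.405)/0.00822649 = 1430 days (vs. the pure-advection estimate x/v = 1480 d).

1430 days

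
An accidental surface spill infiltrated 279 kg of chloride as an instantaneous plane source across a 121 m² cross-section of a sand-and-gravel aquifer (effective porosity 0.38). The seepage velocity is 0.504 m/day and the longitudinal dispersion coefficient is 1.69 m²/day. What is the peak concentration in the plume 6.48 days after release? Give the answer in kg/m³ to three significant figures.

0.517 kg/m³

The peak of an instantaneous 1D plume sits at x = vt; there the Gaussian factor is 1 and C_max = M/(n_e·A·√(4πDt)), where n_e·A is the pore area the mass is dissolved in.
√(4πDt) = √(4π × 1.69 × 6.48) = 11.73 m, so C_max = 279/(0.38 × 121 × 11.73) = 0.517 kg/m³.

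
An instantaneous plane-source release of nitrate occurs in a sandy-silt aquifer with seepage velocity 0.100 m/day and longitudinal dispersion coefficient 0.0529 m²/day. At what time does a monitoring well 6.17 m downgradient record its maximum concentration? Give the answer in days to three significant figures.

56.6 days

For the 1D instantaneous-source solution, setting ∂C/∂t = 0 at fixed x gives v²t² + 2Dt − x² = 0, so t = (√(D² + v²x²) − D)/v².
√(D² + v²x²) = √(0.0529² + 0.100² × 6.17²) = 0.6193; v² = 0.01.
t = (0.6193 − 0.0529)/0.01 = 56.6 days (vs. the pure-advection estimate x/v = 61.7 d).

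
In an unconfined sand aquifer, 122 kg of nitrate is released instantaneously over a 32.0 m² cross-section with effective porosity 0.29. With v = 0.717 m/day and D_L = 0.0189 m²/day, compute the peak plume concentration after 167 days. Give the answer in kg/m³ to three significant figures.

The peak of an instantaneous 1D plume sits at x = vt; there the Gaussian factor is 1 and C_max = M/(n_e·A·√(4πDt)), where n_e·A is the pore area the mass is dissolved in.
√(4πDt) = √(4π × 0.0189 × 167) = 6.298 m, so C_max = 122/(0.29 × 32.0 × 6.298) = 2.09 kg/m³.

2.09 kg/m³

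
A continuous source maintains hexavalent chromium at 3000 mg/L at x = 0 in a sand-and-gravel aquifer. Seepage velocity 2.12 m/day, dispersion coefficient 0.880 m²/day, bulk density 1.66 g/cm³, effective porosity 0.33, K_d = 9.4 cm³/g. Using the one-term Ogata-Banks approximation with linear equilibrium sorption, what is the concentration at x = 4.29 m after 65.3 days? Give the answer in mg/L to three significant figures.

535 mg/L

Retardation factor R = 1 + ρ_b·K_d/n = 1 + 1.66 × 9.4/0.33 = 48.28.
Sorption retards both mechanisms: v_R = v/R = 0.04391 m/day, D_R = D/R = 0.01823 m²/day.
v_R·t = 0.04391 × 65.3 = 2.867323 m; 2√(D_R t) = 2.182 m; argument = (4.29 − 2.867323)/2.182 = 0.6520.
C = C₀ × ½·erfc(0.6520) = 3000 × 0.1782 = 535 mg/L.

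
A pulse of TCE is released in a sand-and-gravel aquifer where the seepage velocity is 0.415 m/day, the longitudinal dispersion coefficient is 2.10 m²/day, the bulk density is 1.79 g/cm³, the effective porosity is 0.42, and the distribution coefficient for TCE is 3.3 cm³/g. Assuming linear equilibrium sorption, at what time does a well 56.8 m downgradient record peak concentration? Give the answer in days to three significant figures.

1890 days

Retardation factor R = 1 + ρ_b·K_d/n = 1 + 1.79 × 3.3/0.42 = 15.06.
Sorption retards both mechanisms: v_R = v/R = 0.02756 m/day, D_R = D/R = 0.1394 m²/day.
Peak time from v_R²t² + 2D_R t − x² = 0: t = (√(D_R² + v_R²x²) − D_R)/v_R².
√(D_R² + v_R²x²) = √(0.1394² + 0.02756² × 56.8²) = 1.572; v_R² = 0.0007596.
t = (1.572 − 0.1394)/0.0007596 = 1890 days.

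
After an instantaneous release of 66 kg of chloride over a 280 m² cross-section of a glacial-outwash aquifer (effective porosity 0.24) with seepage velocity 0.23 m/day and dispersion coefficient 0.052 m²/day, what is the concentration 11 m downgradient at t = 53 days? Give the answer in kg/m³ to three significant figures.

For an instantaneous plane source, C(x,t) = M/(n_e·A·√(4πDt)) · exp(−(x−vt)²/(4Dt)), with n_e·A the pore (flow) area.
Plume center vt = 0.23 × 53 = 12.19 m, so the well at 11 m is 1.19 m upgradient of the peak.
√(4πDt) = 5.885 m, giving peak height M/(n_e·A·√(4πDt)) = 66/(0.24 × 280 × 5.885) = 0.1669 kg/m³.
(x−vt)²/(4Dt) = (-1.19)²/(4 × 0.052 × 53) = 0.1285; exp(−0.1285) = 0.8794.
C = 0.1669 × 0.8794 = 0.147 kg/m³.

0.147 kg/m³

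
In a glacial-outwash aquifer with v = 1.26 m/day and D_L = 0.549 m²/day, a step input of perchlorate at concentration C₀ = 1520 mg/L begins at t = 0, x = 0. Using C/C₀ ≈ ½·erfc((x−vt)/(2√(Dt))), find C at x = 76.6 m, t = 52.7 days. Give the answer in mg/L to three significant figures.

137 mg/L

For a continuous step input, C/C₀ ≈ ½·erfc((x−vt)/(2√(Dt))).
vt = 1.26 × 52.7 = 66.402 m and 2√(Dt) = 2√(0.549 × 52.7) = 10.76 m.
Argument (x−vt)/(2√(Dt)) = (76.6 − 66.402)/10.76 = 0.9478; ½·erfc(0.9478) = 0.09006.
C = 1520 × 0.09006 = 137 mg/L.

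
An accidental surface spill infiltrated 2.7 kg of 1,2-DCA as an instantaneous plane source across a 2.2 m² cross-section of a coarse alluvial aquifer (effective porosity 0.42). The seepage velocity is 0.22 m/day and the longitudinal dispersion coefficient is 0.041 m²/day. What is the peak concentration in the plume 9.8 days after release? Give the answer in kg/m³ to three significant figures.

1.30 kg/m³

The peak of an instantaneous 1D plume sits at x = vt; there the Gaussian factor is 1 and C_max = M/(n_e·A·√(4πDt)), where n_e·A is the pore area the mass is dissolved in.
√(4πDt) = √(4π × 0.041 × 9.8) = 2.247 m, so C_max = 2.7/(0.42 × 2.2 × 2.247) = 1.30 kg/m³.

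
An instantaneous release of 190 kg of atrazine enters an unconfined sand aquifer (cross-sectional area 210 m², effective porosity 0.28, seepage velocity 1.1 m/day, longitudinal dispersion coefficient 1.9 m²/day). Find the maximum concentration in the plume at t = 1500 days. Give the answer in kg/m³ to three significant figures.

0.0171 kg/m³

The peak of an instantaneous 1D plume sits at x = vt; there the Gaussian factor is 1 and C_max = M/(n_e·A·√(4πDt)), where n_e·A is the pore area the mass is dissolved in.
√(4πDt) = √(4π × 1.9 × 1500) = 189.2 m, so C_max = 190/(0.28 × 210 × 189.2) = 0.0171 kg/m³.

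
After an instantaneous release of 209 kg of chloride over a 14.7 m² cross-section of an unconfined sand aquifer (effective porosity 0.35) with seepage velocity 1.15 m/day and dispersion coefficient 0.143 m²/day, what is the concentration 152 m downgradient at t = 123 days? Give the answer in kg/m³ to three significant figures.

For an instantaneous plane source, C(x,t) = M/(n_e·A·√(4πDt)) · exp(−(x−vt)²/(4Dt)), with n_e·A the pore (flow) area.
Plume center vt = 1.15 × 123 = 141.45 m, so the well at 152 m is 10.55 m downgradient of the peak.
√(4πDt) = 14.87 m, giving peak height M/(n_e·A·√(4πDt)) = 209/(0.35 × 14.7 × 14.87) = 2.732 kg/m³.
(x−vt)²/(4Dt) = (10.55)²/(4 × 0.143 × 123) = 1.582; exp(−1.582) = 0.2056.
C = 2.732 × 0.2056 = 0.562 kg/m³.

0.562 kg/m³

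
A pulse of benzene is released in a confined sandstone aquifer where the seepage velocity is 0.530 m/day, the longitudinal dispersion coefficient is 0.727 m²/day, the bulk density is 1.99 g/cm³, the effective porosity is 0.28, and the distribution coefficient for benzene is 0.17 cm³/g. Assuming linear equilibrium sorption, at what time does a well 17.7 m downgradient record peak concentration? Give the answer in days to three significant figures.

68.3 days

Retardation factor R = 1 + ρ_b·K_d/n = 1 + 1.99 × 0.17/0.28 = 2.208.
Sorption retards both mechanisms: v_R = v/R = 0.2400 m/day, D_R = D/R = 0.3293 m²/day.
Peak time from v_R²t² + 2D_R t − x² = 0: t = (√(D_R² + v_R²x²) − D_R)/v_R².
√(D_R² + v_R²x²) = √(0.3293² + 0.2400² × 17.7²) = 4.261; v_R² = 0.05760.
t = (4.261 − 0.3293)/0.05760 = 68.3 days.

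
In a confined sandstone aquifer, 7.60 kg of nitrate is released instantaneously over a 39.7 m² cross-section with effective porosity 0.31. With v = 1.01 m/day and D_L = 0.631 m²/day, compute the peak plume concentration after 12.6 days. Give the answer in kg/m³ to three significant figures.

0.0618 kg/m³

The peak of an instantaneous 1D plume sits at x = vt; there the Gaussian factor is 1 and C_max = M/(n_e·A·√(4πDt)), where n_e·A is the pore area the mass is dissolved in.
√(4πDt) = √(4π × 0.631 × 12.6) = 9.996 m, so C_max = 7.60/(0.31 × 39.7 × 9.996) = 0.0618 kg/m³.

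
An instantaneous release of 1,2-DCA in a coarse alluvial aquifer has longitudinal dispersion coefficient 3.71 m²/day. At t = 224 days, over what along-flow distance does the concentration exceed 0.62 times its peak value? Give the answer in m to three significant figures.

The plume is Gaussian with σ = √(2Dt) = √(2 × 3.71 × 224) = 40.77 m.
C/C_peak = exp(−Δx²/(2σ²)) = 0.62 ⇒ Δx = σ·√(−2 ln 0.62) = 40.77 × 0.9778 = 39.86 m.
Width = 2Δx = 79.7 m.

79.7 m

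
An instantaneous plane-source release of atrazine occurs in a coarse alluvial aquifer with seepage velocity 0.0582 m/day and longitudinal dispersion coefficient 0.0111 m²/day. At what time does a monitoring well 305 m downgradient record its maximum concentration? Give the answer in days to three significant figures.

5240 days

For the 1D instantaneous-source solution, setting ∂C/∂t = 0 at fixed x gives v²t² + 2Dt − x² = 0, so t = (√(D² + v²x²) − D)/v².
√(D² + v²x²) = √(0.0111² + 0.0582² × 305²) = 17.75; v² = 0.00338724.
t = (17.75 − 0.0111)/0.00338724 = 5240 days (vs. the pure-advection estimate x/v = 5240 d).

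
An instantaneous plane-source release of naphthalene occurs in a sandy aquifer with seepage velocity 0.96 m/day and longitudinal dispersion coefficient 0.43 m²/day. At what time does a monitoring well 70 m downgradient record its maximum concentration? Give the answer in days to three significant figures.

For the 1D instantaneous-source solution, setting ∂C/∂t = 0 at fixed x gives v²t² + 2Dt − x² = 0, so t = (√(D² + v²x²) − D)/v².
√(D² + v²x²) = √(0.43² + 0.96² × 70²) = 67.20; v² = 0.9216.
t = (67.20 − 0.43)/0.9216 = 72.5 days (vs. the pure-advection estimate x/v = 72.9 d).

72.5 days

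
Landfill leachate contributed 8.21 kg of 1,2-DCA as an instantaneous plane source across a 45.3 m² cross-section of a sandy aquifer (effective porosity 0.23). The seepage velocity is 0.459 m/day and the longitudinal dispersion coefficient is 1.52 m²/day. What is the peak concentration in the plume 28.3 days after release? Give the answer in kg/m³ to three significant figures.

0.0339 kg/m³

The peak of an instantaneous 1D plume sits at x = vt; there the Gaussian factor is 1 and C_max = M/(n_e·A·√(4πDt)), where n_e·A is the pore area the mass is dissolved in.
√(4πDt) = √(4π × 1.52 × 28.3) = 23.25 m, so C_max = 8.21/(0.23 × 45.3 × 23.25) = 0.0339 kg/m³.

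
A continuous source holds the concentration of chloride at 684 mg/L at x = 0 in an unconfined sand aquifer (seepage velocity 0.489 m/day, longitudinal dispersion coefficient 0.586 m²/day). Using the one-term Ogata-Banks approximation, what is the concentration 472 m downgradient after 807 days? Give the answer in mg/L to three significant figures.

For a continuous step input, C/C₀ ≈ ½·erfc((x−vt)/(2√(Dt))).
vt = 0.489 × 807 = 394.623 m and 2√(Dt) = 2√(0.586 × 807) = 43.49 m.
Argument (x−vt)/(2√(Dt)) = (472 − 394.623)/43.49 = 1.779; ½·erfc(1.779) = 0.005937.
C = 684 × 0.005937 = 4.06 mg/L.

4.06 mg/L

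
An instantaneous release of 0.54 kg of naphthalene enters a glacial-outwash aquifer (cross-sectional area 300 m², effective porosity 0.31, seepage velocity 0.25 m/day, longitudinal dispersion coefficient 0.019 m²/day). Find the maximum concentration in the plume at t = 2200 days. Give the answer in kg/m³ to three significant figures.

0.000253 kg/m³

The peak of an instantaneous 1D plume sits at x = vt; there the Gaussian factor is 1 and C_max = M/(n_e·A·√(4πDt)), where n_e·A is the pore area the mass is dissolved in.
√(4πDt) = √(4π × 0.019 × 2200) = 22.92 m, so C_max = 0.54/(0.31 × 300 × 22.92) = 0.000253 kg/m³.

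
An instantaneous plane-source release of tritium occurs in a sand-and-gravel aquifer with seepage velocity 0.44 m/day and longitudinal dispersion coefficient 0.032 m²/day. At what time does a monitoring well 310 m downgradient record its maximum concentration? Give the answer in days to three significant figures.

704 days

For the 1D instantaneous-source solution, setting ∂C/∂t = 0 at fixed x gives v²t² + 2Dt − x² = 0, so t = (√(D² + v²x²) − D)/v².
√(D² + v²x²) = √(0.032² + 0.44² × 310²) = 136.4; v² = 0.1936.
t = (136.4 − 0.032)/0.1936 = 704 days (vs. the pure-advection estimate x/v = 705 d).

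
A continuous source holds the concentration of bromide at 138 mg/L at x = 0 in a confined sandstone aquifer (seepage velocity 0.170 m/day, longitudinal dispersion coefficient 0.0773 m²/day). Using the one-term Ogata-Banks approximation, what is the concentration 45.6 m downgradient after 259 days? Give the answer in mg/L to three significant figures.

55.5 mg/L

For a continuous step input, C/C₀ ≈ ½·erfc((x−vt)/(2√(Dt))).
vt = 0.170 × 259 = 44.03 m and 2√(Dt) = 2√(0.0773 × 259) = 8.949 m.
Argument (x−vt)/(2√(Dt)) = (45.6 − 44.03)/8.949 = 0.1754; ½·erfc(0.1754) = 0.4020.
C = 138 × 0.4020 = 55.5 mg/L.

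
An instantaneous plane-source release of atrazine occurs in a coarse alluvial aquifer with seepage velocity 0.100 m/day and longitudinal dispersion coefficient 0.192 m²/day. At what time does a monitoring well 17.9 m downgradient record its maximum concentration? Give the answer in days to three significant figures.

For the 1D instantaneous-source solution, setting ∂C/∂t = 0 at fixed x gives v²t² + 2Dt − x² = 0, so t = (√(D² + v²x²) − D)/v².
√(D² + v²x²) = √(0.192² + 0.100² × 17.9²) = 1.800; v² = 0.01.
t = (1.800 − 0.192)/0.01 = 161 days (vs. the pure-advection estimate x/v = 179 d).

161 days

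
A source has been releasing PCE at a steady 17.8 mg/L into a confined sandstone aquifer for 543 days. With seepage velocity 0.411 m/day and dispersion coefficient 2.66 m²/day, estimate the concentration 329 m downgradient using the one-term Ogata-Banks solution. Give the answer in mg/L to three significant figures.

For a continuous step input, C/C₀ ≈ ½·erfc((x−vt)/(2√(Dt))).
vt = 0.411 × 543 = 223.173 m and 2√(Dt) = 2√(2.66 × 543) = 76.01 m.
Argument (x−vt)/(2√(Dt)) = (329 − 223.173)/76.01 = 1.392; ½·erfc(1.392) = 0.02450.
C = 17.8 × 0.02450 = 0.436 mg/L.

0.436 mg/L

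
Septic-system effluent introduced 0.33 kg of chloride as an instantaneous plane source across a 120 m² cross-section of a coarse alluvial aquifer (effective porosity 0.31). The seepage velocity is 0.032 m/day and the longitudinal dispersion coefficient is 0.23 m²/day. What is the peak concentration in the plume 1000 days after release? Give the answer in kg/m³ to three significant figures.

The peak of an instantaneous 1D plume sits at x = vt; there the Gaussian factor is 1 and C_max = M/(n_e·A·√(4πDt)), where n_e·A is the pore area the mass is dissolved in.
√(4πDt) = √(4π × 0.23 × 1000) = 53.76 m, so C_max = 0.33/(0.31 × 120 × 53.76) = 0.000165 kg/m³.

0.000165 kg/m³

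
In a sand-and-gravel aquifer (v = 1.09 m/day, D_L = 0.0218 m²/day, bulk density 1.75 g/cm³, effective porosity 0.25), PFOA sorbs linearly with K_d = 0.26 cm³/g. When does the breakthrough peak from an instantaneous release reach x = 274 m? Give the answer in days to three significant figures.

709 days

Retardation factor R = 1 + ρ_b·K_d/n = 1 + 1.75 × 0.26/0.25 = 2.820.
Sorption retards both mechanisms: v_R = v/R = 0.3865 m/day, D_R = D/R = 0.007730 m²/day.
Peak time from v_R²t² + 2D_R t − x² = 0: t = (√(D_R² + v_R²x²) − D_R)/v_R².
√(D_R² + v_R²x²) = √(0.007730² + 0.3865² × 274²) = 105.9; v_R² = 0.1494.
t = (105.9 − 0.007730)/0.1494 = 709 days.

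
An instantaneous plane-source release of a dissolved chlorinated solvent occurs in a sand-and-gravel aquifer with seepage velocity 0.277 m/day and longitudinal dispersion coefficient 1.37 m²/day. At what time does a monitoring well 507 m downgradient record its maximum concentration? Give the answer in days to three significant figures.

1810 days

For the 1D instantaneous-source solution, setting ∂C/∂t = 0 at fixed x gives v²t² + 2Dt − x² = 0, so t = (√(D² + v²x²) − D)/v².
√(D² + v²x²) = √(1.37² + 0.277² × 507²) = 140.4; v² = 0.076729.
t = (140.4 − 1.37)/0.076729 = 1810 days (vs. the pure-advection estimate x/v = 1830 d).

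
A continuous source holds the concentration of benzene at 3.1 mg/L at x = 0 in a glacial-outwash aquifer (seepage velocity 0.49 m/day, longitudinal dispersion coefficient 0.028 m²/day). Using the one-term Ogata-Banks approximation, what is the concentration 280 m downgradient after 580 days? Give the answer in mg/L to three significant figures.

2.39 mg/L

For a continuous step input, C/C₀ ≈ ½·erfc((x−vt)/(2√(Dt))).
vt = 0.49 × 580 = 284.2 m and 2√(Dt) = 2√(0.028 × 580) = 8.060 m.
Argument (x−vt)/(2√(Dt)) = (280 − 284.2)/8.060 = -0.5211; ½·erfc(-0.5211) = 0.7694.
C = 3.1 × 0.7694 = 2.39 mg/L.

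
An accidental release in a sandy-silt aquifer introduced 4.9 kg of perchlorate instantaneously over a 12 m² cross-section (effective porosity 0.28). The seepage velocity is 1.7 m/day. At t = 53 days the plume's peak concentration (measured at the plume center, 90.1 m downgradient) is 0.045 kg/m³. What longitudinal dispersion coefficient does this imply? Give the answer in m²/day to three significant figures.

1.58 m²/day

At the plume center C_max = M/(n_e·A·√(4πDt)), so D = M²/(4πt·(n_e·A·C_max)²).
n_e·A·C_max = 0.28 × 12 × 0.045 = 0.1512 kg/m.
D = 4.9²/(4π × 53 × 0.1512²) = 1.58 m²/day.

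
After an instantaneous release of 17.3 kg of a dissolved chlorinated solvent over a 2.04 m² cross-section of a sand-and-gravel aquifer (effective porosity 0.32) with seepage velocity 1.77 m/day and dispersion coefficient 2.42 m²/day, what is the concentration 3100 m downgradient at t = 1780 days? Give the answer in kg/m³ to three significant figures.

For an instantaneous plane source, C(x,t) = M/(n_e·A·√(4πDt)) · exp(−(x−vt)²/(4Dt)), with n_e·A the pore (flow) area.
Plume center vt = 1.77 × 1780 = 3150.6 m, so the well at 3100 m is 50.6 m upgradient of the peak.
√(4πDt) = 232.7 m, giving peak height M/(n_e·A·√(4πDt)) = 17.3/(0.32 × 2.04 × 232.7) = 0.1139 kg/m³.
(x−vt)²/(4Dt) = (-50.6)²/(4 × 2.42 × 1780) = 0.1486; exp(−0.1486) = 0.8619.
C = 0.1139 × 0.8619 = 0.0982 kg/m³.

0.0982 kg/m³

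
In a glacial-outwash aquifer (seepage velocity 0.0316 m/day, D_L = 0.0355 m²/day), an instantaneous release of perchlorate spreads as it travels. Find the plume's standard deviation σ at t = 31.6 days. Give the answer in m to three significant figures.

Dispersive spreading gives a Gaussian with σ² = 2Dt; advection only shifts the center.
σ = √(2 × 0.0355 × 31.6) = 1.50 m.

1.50 m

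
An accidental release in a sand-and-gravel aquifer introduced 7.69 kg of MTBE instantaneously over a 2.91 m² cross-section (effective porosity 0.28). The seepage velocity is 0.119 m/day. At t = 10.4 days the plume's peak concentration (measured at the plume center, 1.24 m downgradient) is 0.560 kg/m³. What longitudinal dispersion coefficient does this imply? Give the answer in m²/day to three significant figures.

At the plume center C_max = M/(n_e·A·√(4πDt)), so D = M²/(4πt·(n_e·A·C_max)²).
n_e·A·C_max = 0.28 × 2.91 × 0.560 = 0.4563 kg/m.
D = 7.69²/(4π × 10.4 × 0.4563²) = 2.17 m²/day.

2.17 m²/day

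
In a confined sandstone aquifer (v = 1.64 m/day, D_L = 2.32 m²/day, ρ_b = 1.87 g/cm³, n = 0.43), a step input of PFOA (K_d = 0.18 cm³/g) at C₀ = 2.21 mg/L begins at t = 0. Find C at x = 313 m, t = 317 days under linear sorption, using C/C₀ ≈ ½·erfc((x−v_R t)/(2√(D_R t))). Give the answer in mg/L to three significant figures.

Retardation factor R = 1 + ρ_b·K_d/n = 1 + 1.87 × 0.18/0.43 = 1.783.
Sorption retards both mechanisms: v_R = v/R = 0.9198 m/day, D_R = D/R = 1.301 m²/day.
v_R·t = 0.9198 × 317 = 291.5766 m; 2√(D_R t) = 40.62 m; argument = (313 − 291.5766)/40.62 = 0.5274.
C = C₀ × ½·erfc(0.5274) = 2.21 × 0.2279 = 0.504 mg/L.

0.504 mg/L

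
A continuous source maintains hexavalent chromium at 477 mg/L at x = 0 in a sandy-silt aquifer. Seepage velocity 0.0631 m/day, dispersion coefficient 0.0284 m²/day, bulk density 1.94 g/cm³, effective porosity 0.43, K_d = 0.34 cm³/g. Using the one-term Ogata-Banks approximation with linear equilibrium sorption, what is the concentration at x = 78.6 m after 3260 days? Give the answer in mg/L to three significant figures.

295 mg/L

Retardation factor R = 1 + ρ_b·K_d/n = 1 + 1.94 × 0.34/0.43 = 2.534.
Sorption retards both mechanisms: v_R = v/R = 0.02490 m/day, D_R = D/R = 0.01121 m²/day.
v_R·t = 0.02490 × 3260 = 81.174 m; 2√(D_R t) = 12.09 m; argument = (78.6 − 81.174)/12.09 = -0.2129.
C = C₀ × ½·erfc(-0.2129) = 477 × 0.6183 = 295 mg/L.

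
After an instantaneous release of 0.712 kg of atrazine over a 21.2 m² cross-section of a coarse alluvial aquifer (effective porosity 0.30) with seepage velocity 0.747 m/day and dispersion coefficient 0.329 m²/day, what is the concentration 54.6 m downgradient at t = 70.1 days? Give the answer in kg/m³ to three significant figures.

0.00623 kg/m³

For an instantaneous plane source, C(x,t) = M/(n_e·A·√(4πDt)) · exp(−(x−vt)²/(4Dt)), with n_e·A the pore (flow) area.
Plume center vt = 0.747 × 70.1 = 52.3647 m, so the well at 54.6 m is 2.2353 m downgradient of the peak.
√(4πDt) = 17.02 m, giving peak height M/(n_e·A·√(4πDt)) = 0.712/(0.30 × 21.2 × 17.02) = 0.006578 kg/m³.
(x−vt)²/(4Dt) = (2.2353)²/(4 × 0.329 × 70.1) = 0.05416; exp(−0.05416) = 0.9473.
C = 0.006578 × 0.9473 = 0.00623 kg/m³.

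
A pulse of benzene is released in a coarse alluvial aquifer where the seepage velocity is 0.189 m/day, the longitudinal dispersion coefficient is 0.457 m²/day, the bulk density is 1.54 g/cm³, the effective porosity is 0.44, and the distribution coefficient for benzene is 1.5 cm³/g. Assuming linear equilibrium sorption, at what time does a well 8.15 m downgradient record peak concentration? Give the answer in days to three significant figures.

Retardation factor R = 1 + ρ_b·K_d/n = 1 + 1.54 × 1.5/0.44 = 6.250.
Sorption retards both mechanisms: v_R = v/R = 0.03024 m/day, D_R = D/R = 0.07312 m²/day.
Peak time from v_R²t² + 2D_R t − x² = 0: t = (√(D_R² + v_R²x²) − D_R)/v_R².
√(D_R² + v_R²x²) = √(0.07312² + 0.03024² × 8.15²) = 0.2571; v_R² = 0.0009145.
t = (0.2571 − 0.07312)/0.0009145 = 201 days.

201 days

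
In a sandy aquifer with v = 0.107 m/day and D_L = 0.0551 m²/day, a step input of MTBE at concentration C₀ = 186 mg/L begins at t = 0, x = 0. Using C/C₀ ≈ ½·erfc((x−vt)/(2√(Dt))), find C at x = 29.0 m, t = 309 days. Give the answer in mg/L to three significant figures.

141 mg/L

For a continuous step input, C/C₀ ≈ ½·erfc((x−vt)/(2√(Dt))).
vt = 0.107 × 309 = 33.063 m and 2√(Dt) = 2√(0.0551 × 309) = 8.252 m.
Argument (x−vt)/(2√(Dt)) = (29.0 − 33.063)/8.252 = -0.4924; ½·erfc(-0.4924) = 0.7569.
C = 186 × 0.7569 = 141 mg/L.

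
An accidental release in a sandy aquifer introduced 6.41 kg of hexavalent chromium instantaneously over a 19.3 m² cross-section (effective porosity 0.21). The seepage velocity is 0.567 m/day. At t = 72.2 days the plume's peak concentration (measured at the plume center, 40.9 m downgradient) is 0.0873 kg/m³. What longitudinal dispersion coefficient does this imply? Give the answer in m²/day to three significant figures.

At the plume center C_max = M/(n_e·A·√(4πDt)), so D = M²/(4πt·(n_e·A·C_max)²).
n_e·A·C_max = 0.21 × 19.3 × 0.0873 = 0.3538 kg/m.
D = 6.41²/(4π × 72.2 × 0.3538²) = 0.362 m²/day.

0.362 m²/day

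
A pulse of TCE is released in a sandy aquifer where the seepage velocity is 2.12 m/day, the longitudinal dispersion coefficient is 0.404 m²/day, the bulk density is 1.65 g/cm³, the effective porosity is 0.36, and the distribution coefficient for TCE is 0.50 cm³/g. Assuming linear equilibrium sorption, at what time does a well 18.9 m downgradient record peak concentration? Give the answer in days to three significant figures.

Retardation factor R = 1 + ρ_b·K_d/n = 1 + 1.65 × 0.50/0.36 = 3.292.
Sorption retards both mechanisms: v_R = v/R = 0.6440 m/day, D_R = D/R = 0.1227 m²/day.
Peak time from v_R²t² + 2D_R t − x² = 0: t = (√(D_R² + v_R²x²) − D_R)/v_R².
√(D_R² + v_R²x²) = √(0.1227² + 0.6440² × 18.9²) = 12.17; v_R² = 0.4147.
t = (12.17 − 0.1227)/0.4147 = 29.1 days.

29.1 days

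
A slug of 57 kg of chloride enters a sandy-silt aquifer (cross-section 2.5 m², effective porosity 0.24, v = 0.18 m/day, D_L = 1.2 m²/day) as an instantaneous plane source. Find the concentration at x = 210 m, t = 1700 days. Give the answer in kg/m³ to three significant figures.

For an instantaneous plane source, C(x,t) = M/(n_e·A·√(4πDt)) · exp(−(x−vt)²/(4Dt)), with n_e·A the pore (flow) area.
Plume center vt = 0.18 × 1700 = 306 m, so the well at 210 m is 96 m upgradient of the peak.
√(4πDt) = 160.1 m, giving peak height M/(n_e·A·√(4πDt)) = 57/(0.24 × 2.5 × 160.1) = 0.5934 kg/m³.
(x−vt)²/(4Dt) = (-96)²/(4 × 1.2 × 1700) = 1.129; exp(−1.129) = 0.3234.
C = 0.5934 × 0.3234 = 0.192 kg/m³.

0.192 kg/m³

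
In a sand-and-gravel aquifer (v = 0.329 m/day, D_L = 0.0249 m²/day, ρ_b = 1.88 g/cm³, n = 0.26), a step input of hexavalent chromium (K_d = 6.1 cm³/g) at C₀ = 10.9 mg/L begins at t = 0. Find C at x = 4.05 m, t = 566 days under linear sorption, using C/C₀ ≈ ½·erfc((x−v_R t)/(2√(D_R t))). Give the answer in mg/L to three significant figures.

5.88 mg/L

Retardation factor R = 1 + ρ_b·K_d/n = 1 + 1.88 × 6.1/0.26 = 45.11.
Sorption retards both mechanisms: v_R = v/R = 0.007293 m/day, D_R = D/R = 0.0005520 m²/day.
v_R·t = 0.007293 × 566 = 4.127838 m; 2√(D_R t) = 1.118 m; argument = (4.05 − 4.127838)/1.118 = -0.06962.
C = C₀ × ½·erfc(-0.06962) = 10.9 × 0.5392 = 5.88 mg/L.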